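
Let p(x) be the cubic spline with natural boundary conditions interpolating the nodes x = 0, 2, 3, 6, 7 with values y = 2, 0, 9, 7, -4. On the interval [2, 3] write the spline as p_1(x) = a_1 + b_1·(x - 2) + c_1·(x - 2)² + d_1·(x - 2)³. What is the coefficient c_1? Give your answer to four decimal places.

Put m_i = p'' at the i-th knot. Here h = (2, 1, 3, 1) and Δ = (-1, 9, -2/3, -11), so the interior equations h_(i-1)·m_(i-1) + 2(h_(i-1)+h_i)·m_i + h_i·m_(i+1) = 6(Δ_i − Δ_(i-1)) read
  2·m_0 + 6·m_1 + 1·m_2 = 6(Δ_1 - Δ_0) = 60
  1·m_1 + 8·m_2 + 3·m_3 = 6(Δ_2 - Δ_1) = -58
  3·m_2 + 8·m_3 + 1·m_4 = 6(Δ_3 - Δ_2) = -62
Natural end conditions: m_0 = m_4 = 0.
Solving: m_0 = 0, m_1 = 1789/161, m_2 = -1074/161, m_3 = -845/161, m_4 = 0.
On [2, 3], with p_1(x) = a_1 + b_1·(x - 2) + c_1·(x - 2)² + d_1·(x - 2)³: c_1 = m_1/2 = 1789/322, d_1 = (m_2 - m_1)/(6h_1) = -409/138, b_1 = Δ_1 - h_1(2m_1 + m_2)/6 = 3095/483.

5.5559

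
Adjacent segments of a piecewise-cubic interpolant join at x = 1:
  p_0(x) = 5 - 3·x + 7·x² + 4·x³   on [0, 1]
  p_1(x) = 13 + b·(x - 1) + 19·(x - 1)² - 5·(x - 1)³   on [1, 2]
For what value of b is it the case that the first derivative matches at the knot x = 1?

p_0'(x) = -3 + 14·x + 12·x², so p_0'(1) = 23. On the right, p_1'(1) = b, so b = 23.

23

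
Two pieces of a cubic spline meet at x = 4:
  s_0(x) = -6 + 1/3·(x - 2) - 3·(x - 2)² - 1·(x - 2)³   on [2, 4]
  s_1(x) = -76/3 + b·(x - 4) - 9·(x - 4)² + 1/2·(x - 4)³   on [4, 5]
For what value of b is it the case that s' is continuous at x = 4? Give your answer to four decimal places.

-23.6667

s_0'(x) = 1/3 - 6·(x - 2) - 3·(x - 2)², so s_0'(4) = -71/3. On the right, s_1'(4) = b, so b = -71/3.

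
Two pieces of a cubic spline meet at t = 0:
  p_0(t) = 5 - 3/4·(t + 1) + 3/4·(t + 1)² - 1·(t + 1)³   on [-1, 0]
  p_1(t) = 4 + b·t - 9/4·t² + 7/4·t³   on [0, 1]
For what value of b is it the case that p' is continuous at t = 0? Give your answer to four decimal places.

-2.2500

p_0'(t) = -3/4 + 3/2·(t + 1) - 3·(t + 1)², so p_0'(0) = -9/4. On the right, p_1'(0) = b, so b = -9/4.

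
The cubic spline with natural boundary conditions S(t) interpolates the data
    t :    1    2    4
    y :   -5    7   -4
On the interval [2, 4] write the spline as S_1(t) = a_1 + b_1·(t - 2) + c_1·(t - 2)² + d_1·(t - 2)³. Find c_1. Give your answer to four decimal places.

-8.7500

Put m_i = S'' at the i-th knot. Here h = (1, 2) and Δ = (12, -11/2), so the interior equations h_(i-1)·m_(i-1) + 2(h_(i-1)+h_i)·m_i + h_i·m_(i+1) = 6(Δ_i − Δ_(i-1)) read
  1·m_0 + 6·m_1 + 2·m_2 = 6(Δ_1 - Δ_0) = -105
Natural end conditions: m_0 = m_2 = 0.
Solving the tridiagonal system: m_0 = 0, m_1 = -35/2, m_2 = 0.
On [2, 4], with S_1(t) = a_1 + b_1·(t - 2) + c_1·(t - 2)² + d_1·(t - 2)³: c_1 = m_1/2 = -35/4, d_1 = (m_2 - m_1)/(6h_1) = 35/24, b_1 = Δ_1 - h_1(2m_1 + m_2)/6 = 37/6.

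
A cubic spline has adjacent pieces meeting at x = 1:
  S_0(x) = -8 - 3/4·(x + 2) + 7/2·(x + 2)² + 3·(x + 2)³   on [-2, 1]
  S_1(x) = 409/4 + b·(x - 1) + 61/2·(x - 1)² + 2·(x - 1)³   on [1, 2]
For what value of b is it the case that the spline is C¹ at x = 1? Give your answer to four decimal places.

S_0'(x) = -3/4 + 7·(x + 2) + 9·(x + 2)², so S_0'(1) = 405/4. On the right, S_1'(1) = b, so b = 405/4.

101.2500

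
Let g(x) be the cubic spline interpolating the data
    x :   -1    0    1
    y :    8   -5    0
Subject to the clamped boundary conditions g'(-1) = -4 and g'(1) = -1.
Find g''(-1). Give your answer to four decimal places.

-52.5000

Let m_i = g''(x_i). Step sizes h_i = 1, 1; slopes of the chords Δ_i = (y_(i+1) - y_i)/h_i = -13, 5.
  1·m_0 + 4·m_1 + 1·m_2 = 6(Δ_1 - Δ_0) = 108
Clamped end conditions give two more equations: 2h_0·m_0 + h_0·m_1 = 6(Δ_0 - g'(-1)) = -54 and h_1·m_1 + 2h_1·m_2 = 6(g'(1) - Δ_1) = -36.
Solving the tridiagonal system: m_0 = -105/2, m_1 = 51, m_2 = -87/2.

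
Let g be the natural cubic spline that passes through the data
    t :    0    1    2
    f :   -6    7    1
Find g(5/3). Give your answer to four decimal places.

4.4074

Put M_i = g'' at the i-th knot. Here h = (1, 1) and Δ = (13, -6), so the interior equations h_(i-1)·M_(i-1) + 2(h_(i-1)+h_i)·M_i + h_i·M_(i+1) = 6(Δ_i − Δ_(i-1)) read
  1·M_0 + 4·M_1 + 1·M_2 = 6(Δ_1 - Δ_0) = -114
Natural end conditions: M_0 = M_2 = 0.
Forward elimination and back-substitution give M_0 = 0, M_1 = -57/2, M_2 = 0.
On [1, 2], g(t) = 7 + 7/2·(t - 1) - 57/4·(t - 1)² + 19/4·(t - 1)³.
With (t - 1) = 2/3: g(5/3) = 119/27.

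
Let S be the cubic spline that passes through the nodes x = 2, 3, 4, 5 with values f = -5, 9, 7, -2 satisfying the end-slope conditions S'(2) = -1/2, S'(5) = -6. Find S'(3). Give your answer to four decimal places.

11.5333

Let m_i = S''(x_i). Step sizes h_i = 1, 1, 1; slopes of the chords Δ_i = (y_(i+1) - y_i)/h_i = 14, -2, -9.
  1·m_0 + 4·m_1 + 1·m_2 = 6(Δ_1 - Δ_0) = -96
  1·m_1 + 4·m_2 + 1·m_3 = 6(Δ_2 - Δ_1) = -42
Clamped end conditions give two more equations: 2h_0·m_0 + h_0·m_1 = 6(Δ_0 - S'(2)) = 87 and h_2·m_2 + 2h_2·m_3 = 6(S'(5) - Δ_2) = 18.
Hence m_0 = 944/15, m_1 = -583/15, m_2 = -52/15, m_3 = 161/15.
On [3, 4], S'(x) = b_1 + 2c_1·(x - 3) + 3d_1·(x - 3)² with b_1 = Δ_1 - h_1(2m_1 + m_2)/6 = 173/15, c_1 = m_1/2 = -583/30, d_1 = (m_2 - m_1)/(6h_1) = 59/10. So S'(3) = 173/15.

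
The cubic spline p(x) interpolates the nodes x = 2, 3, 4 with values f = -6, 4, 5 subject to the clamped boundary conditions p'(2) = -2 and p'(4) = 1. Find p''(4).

Let m_i = p''(x_i). Step sizes h_i = 1, 1; slopes of the chords Δ_i = (y_(i+1) - y_i)/h_i = 10, 1.
  1·m_0 + 4·m_1 + 1·m_2 = 6(Δ_1 - Δ_0) = -54
Clamped end conditions give two more equations: 2h_0·m_0 + h_0·m_1 = 6(Δ_0 - p'(2)) = 72 and h_1·m_1 + 2h_1·m_2 = 6(p'(4) - Δ_1) = 0.
Solving the tridiagonal system: m_0 = 51, m_1 = -30, m_2 = 15.

15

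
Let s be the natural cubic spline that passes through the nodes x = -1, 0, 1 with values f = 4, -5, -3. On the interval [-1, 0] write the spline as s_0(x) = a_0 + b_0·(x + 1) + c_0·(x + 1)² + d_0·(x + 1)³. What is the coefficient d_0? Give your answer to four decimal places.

2.7500

Write m_i for s''(x_i). With h_i = 1, 1 and divided differences Δ_i = -9, 2, the continuity of s' gives the tridiagonal system
  1·m_0 + 4·m_1 + 1·m_2 = 6(Δ_1 - Δ_0) = 66
Natural end conditions: m_0 = m_2 = 0.
Solving: m_0 = 0, m_1 = 33/2, m_2 = 0.
On [-1, 0], with s_0(x) = a_0 + b_0·(x + 1) + c_0·(x + 1)² + d_0·(x + 1)³: c_0 = m_0/2 = 0, d_0 = (m_1 - m_0)/(6h_0) = 11/4, b_0 = Δ_0 - h_0(2m_0 + m_1)/6 = -47/4.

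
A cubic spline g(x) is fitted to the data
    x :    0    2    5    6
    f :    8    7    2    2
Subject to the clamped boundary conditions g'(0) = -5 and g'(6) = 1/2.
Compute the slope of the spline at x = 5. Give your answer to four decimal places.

Put M_i = g'' at the i-th knot. Here h = (2, 3, 1) and Δ = (-1/2, -5/3, 0), so the interior equations h_(i-1)·M_(i-1) + 2(h_(i-1)+h_i)·M_i + h_i·M_(i+1) = 6(Δ_i − Δ_(i-1)) read
  2·M_0 + 10·M_1 + 3·M_2 = 6(Δ_1 - Δ_0) = -7
  3·M_1 + 8·M_2 + 1·M_3 = 6(Δ_2 - Δ_1) = 10
Clamped end conditions give two more equations: 2h_0·M_0 + h_0·M_1 = 6(Δ_0 - g'(0)) = 27 and h_2·M_2 + 2h_2·M_3 = 6(g'(6) - Δ_2) = 3.
Solving: M_0 = 323/39, M_1 = -239/78, M_2 = 92/39, M_3 = 25/78.
On [5, 6], g'(x) = b_2 + 2c_2·(x - 5) + 3d_2·(x - 5)² with b_2 = Δ_2 - h_2(2M_2 + M_3)/6 = -131/156, c_2 = M_2/2 = 46/39, d_2 = (M_3 - M_2)/(6h_2) = -53/156. So g'(5) = -131/156.

-0.8397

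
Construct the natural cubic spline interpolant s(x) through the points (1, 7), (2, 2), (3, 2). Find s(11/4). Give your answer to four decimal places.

1.7070

Put M_i = s'' at the i-th knot. Here h = (1, 1) and Δ = (-5, 0), so the interior equations h_(i-1)·M_(i-1) + 2(h_(i-1)+h_i)·M_i + h_i·M_(i+1) = 6(Δ_i − Δ_(i-1)) read
  1·M_0 + 4·M_1 + 1·M_2 = 6(Δ_1 - Δ_0) = 30
Natural end conditions: M_0 = M_2 = 0.
Forward elimination and back-substitution give M_0 = 0, M_1 = 15/2, M_2 = 0.
On [2, 3], s(x) = 2 - 5/2·(x - 2) + 15/4·(x - 2)² - 5/4·(x - 2)³.
With (x - 2) = 3/4: s(11/4) = 437/256.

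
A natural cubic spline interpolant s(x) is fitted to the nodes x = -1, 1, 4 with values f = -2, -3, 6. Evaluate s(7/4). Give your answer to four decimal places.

-1.7836

Let σ_i = s''(x_i). Step sizes h_i = 2, 3; slopes of the chords Δ_i = (y_(i+1) - y_i)/h_i = -1/2, 3.
  2·σ_0 + 10·σ_1 + 3·σ_2 = 6(Δ_1 - Δ_0) = 21
Natural end conditions: σ_0 = σ_2 = 0.
Forward elimination and back-substitution give σ_0 = 0, σ_1 = 21/10, σ_2 = 0.
On [1, 4], s(x) = -3 + 9/10·(x - 1) + 21/20·(x - 1)² - 7/60·(x - 1)³.
With (x - 1) = 3/4: s(7/4) = -2283/1280.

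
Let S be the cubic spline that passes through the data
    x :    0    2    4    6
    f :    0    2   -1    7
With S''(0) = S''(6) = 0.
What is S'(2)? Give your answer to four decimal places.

-1.0667

With σ_i denoting the second derivative at x_i, h_i = 2, 2, 2, and Δ_i = (y_(i+1) − y_i)/h_i = 1, -3/2, 4:
  2·σ_0 + 8·σ_1 + 2·σ_2 = 6(Δ_1 - Δ_0) = -15
  2·σ_1 + 8·σ_2 + 2·σ_3 = 6(Δ_2 - Δ_1) = 33
Natural end conditions: σ_0 = σ_3 = 0.
Hence σ_0 = 0, σ_1 = -31/10, σ_2 = 49/10, σ_3 = 0.
On [2, 4], S'(x) = b_1 + 2c_1·(x - 2) + 3d_1·(x - 2)² with b_1 = Δ_1 - h_1(2σ_1 + σ_2)/6 = -16/15, c_1 = σ_1/2 = -31/20, d_1 = (σ_2 - σ_1)/(6h_1) = 2/3. So S'(2) = -16/15.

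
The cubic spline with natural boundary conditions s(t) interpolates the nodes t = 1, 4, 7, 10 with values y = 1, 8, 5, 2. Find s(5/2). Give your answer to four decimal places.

5.5000

Put M_i = s'' at the i-th knot. Here h = (3, 3, 3) and Δ = (7/3, -1, -1), so the interior equations h_(i-1)·M_(i-1) + 2(h_(i-1)+h_i)·M_i + h_i·M_(i+1) = 6(Δ_i − Δ_(i-1)) read
  3·M_0 + 12·M_1 + 3·M_2 = 6(Δ_1 - Δ_0) = -20
  3·M_1 + 12·M_2 + 3·M_3 = 6(Δ_2 - Δ_1) = 0
Natural end conditions: M_0 = M_3 = 0.
Hence M_0 = 0, M_1 = -16/9, M_2 = 4/9, M_3 = 0.
On [1, 4], s(t) = 1 + 29/9·(t - 1) + 0·(t - 1)² - 8/81·(t - 1)³.
With (t - 1) = 3/2: s(5/2) = 11/2.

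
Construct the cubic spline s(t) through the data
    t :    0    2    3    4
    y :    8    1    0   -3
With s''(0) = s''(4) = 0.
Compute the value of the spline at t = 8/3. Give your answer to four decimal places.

With M_i denoting the second derivative at x_i, h_i = 2, 1, 1, and Δ_i = (y_(i+1) − y_i)/h_i = -7/2, -1, -3:
  2·M_0 + 6·M_1 + 1·M_2 = 6(Δ_1 - Δ_0) = 15
  1·M_1 + 4·M_2 + 1·M_3 = 6(Δ_2 - Δ_1) = -12
Natural end conditions: M_0 = M_3 = 0.
Forward elimination and back-substitution give M_0 = 0, M_1 = 72/23, M_2 = -87/23, M_3 = 0.
On [2, 3], s(t) = 1 - 65/46·(t - 2) + 36/23·(t - 2)² - 53/46·(t - 2)³.
With (t - 2) = 2/3: s(8/3) = 256/621.

0.4122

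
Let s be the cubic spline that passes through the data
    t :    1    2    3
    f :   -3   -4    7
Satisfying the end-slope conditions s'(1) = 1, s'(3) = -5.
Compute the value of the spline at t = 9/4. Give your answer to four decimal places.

-0.8516

Put σ_i = s'' at the i-th knot. Here h = (1, 1) and Δ = (-1, 11), so the interior equations h_(i-1)·σ_(i-1) + 2(h_(i-1)+h_i)·σ_i + h_i·σ_(i+1) = 6(Δ_i − Δ_(i-1)) read
  1·σ_0 + 4·σ_1 + 1·σ_2 = 6(Δ_1 - Δ_0) = 72
Clamped end conditions give two more equations: 2h_0·σ_0 + h_0·σ_1 = 6(Δ_0 - s'(1)) = -12 and h_1·σ_1 + 2h_1·σ_2 = 6(s'(3) - Δ_1) = -96.
Forward elimination and back-substitution give σ_0 = -27, σ_1 = 42, σ_2 = -69.
On [2, 3], s(t) = -4 + 17/2·(t - 2) + 21·(t - 2)² - 37/2·(t - 2)³.
With (t - 2) = 1/4: s(9/4) = -109/128.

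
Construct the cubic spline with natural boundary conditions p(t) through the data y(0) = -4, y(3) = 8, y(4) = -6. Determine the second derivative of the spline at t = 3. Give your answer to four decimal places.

Write M_i for p''(x_i). With h_i = 3, 1 and divided differences Δ_i = 4, -14, the continuity of p' gives the tridiagonal system
  3·M_0 + 8·M_1 + 1·M_2 = 6(Δ_1 - Δ_0) = -108
Natural end conditions: M_0 = M_2 = 0.
Hence M_0 = 0, M_1 = -27/2, M_2 = 0.

-13.5000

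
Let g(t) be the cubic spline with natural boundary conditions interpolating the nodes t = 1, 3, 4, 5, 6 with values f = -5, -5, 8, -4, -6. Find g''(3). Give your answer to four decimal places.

21.2791

Let m_i = g''(x_i). Step sizes h_i = 2, 1, 1, 1; slopes of the chords Δ_i = (y_(i+1) - y_i)/h_i = 0, 13, -12, -2.
  2·m_0 + 6·m_1 + 1·m_2 = 6(Δ_1 - Δ_0) = 78
  1·m_1 + 4·m_2 + 1·m_3 = 6(Δ_2 - Δ_1) = -150
  1·m_2 + 4·m_3 + 1·m_4 = 6(Δ_3 - Δ_2) = 60
Natural end conditions: m_0 = m_4 = 0.
Solving the tridiagonal system: m_0 = 0, m_1 = 915/43, m_2 = -2136/43, m_3 = 1179/43, m_4 = 0.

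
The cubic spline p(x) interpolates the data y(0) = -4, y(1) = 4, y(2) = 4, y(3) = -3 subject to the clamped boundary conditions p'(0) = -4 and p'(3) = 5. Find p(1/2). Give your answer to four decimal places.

With M_i denoting the second derivative at x_i, h_i = 1, 1, 1, and Δ_i = (y_(i+1) − y_i)/h_i = 8, 0, -7:
  1·M_0 + 4·M_1 + 1·M_2 = 6(Δ_1 - Δ_0) = -48
  1·M_1 + 4·M_2 + 1·M_3 = 6(Δ_2 - Δ_1) = -42
Clamped end conditions give two more equations: 2h_0·M_0 + h_0·M_1 = 6(Δ_0 - p'(0)) = 72 and h_2·M_2 + 2h_2·M_3 = 6(p'(3) - Δ_2) = 72.
Solving: M_0 = 228/5, M_1 = -96/5, M_2 = -84/5, M_3 = 222/5.
On [0, 1], p(x) = -4 - 4·x + 114/5·x² - 54/5·x³.
With x = 1/2: p(1/2) = -33/20.

-1.6500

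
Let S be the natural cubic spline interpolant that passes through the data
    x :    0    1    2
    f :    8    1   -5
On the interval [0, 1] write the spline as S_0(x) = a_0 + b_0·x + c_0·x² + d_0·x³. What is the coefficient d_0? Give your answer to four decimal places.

Write M_i for S''(x_i). With h_i = 1, 1 and divided differences Δ_i = -7, -6, the continuity of S' gives the tridiagonal system
  1·M_0 + 4·M_1 + 1·M_2 = 6(Δ_1 - Δ_0) = 6
Natural end conditions: M_0 = M_2 = 0.
Solving the tridiagonal system: M_0 = 0, M_1 = 3/2, M_2 = 0.
On [0, 1], with S_0(x) = a_0 + b_0·x + c_0·x² + d_0·x³: c_0 = M_0/2 = 0, d_0 = (M_1 - M_0)/(6h_0) = 1/4, b_0 = Δ_0 - h_0(2M_0 + M_1)/6 = -29/4.

0.2500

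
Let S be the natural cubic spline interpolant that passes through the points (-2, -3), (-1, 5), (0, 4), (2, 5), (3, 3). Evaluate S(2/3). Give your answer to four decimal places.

3.8476

Write M_i for S''(x_i). With h_i = 1, 1, 2, 1 and divided differences Δ_i = 8, -1, 1/2, -2, the continuity of S' gives the tridiagonal system
  1·M_0 + 4·M_1 + 1·M_2 = 6(Δ_1 - Δ_0) = -54
  1·M_1 + 6·M_2 + 2·M_3 = 6(Δ_2 - Δ_1) = 9
  2·M_2 + 6·M_3 + 1·M_4 = 6(Δ_3 - Δ_2) = -15
Natural end conditions: M_0 = M_4 = 0.
Solving: M_0 = 0, M_1 = -906/61, M_2 = 330/61, M_3 = -525/122, M_4 = 0.
On [0, 2], S(x) = 4 - 102/61·x + 165/61·x² - 395/488·x³.
With x = 2/3: S(2/3) = 6337/1647.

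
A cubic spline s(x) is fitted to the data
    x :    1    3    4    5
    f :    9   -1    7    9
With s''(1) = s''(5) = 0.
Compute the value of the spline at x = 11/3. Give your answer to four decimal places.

4.3752

Put m_i = s'' at the i-th knot. Here h = (2, 1, 1) and Δ = (-5, 8, 2), so the interior equations h_(i-1)·m_(i-1) + 2(h_(i-1)+h_i)·m_i + h_i·m_(i+1) = 6(Δ_i − Δ_(i-1)) read
  2·m_0 + 6·m_1 + 1·m_2 = 6(Δ_1 - Δ_0) = 78
  1·m_1 + 4·m_2 + 1·m_3 = 6(Δ_2 - Δ_1) = -36
Natural end conditions: m_0 = m_3 = 0.
Solving: m_0 = 0, m_1 = 348/23, m_2 = -294/23, m_3 = 0.
On [3, 4], s(x) = -1 + 117/23·(x - 3) + 174/23·(x - 3)² - 107/23·(x - 3)³.
With (x - 3) = 2/3: s(11/3) = 2717/621.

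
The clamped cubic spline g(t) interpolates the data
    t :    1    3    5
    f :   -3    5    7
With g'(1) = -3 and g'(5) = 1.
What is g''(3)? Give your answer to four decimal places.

Write σ_i for g''(x_i). With h_i = 2, 2 and divided differences Δ_i = 4, 1, the continuity of g' gives the tridiagonal system
  2·σ_0 + 8·σ_1 + 2·σ_2 = 6(Δ_1 - Δ_0) = -18
Clamped end conditions give two more equations: 2h_0·σ_0 + h_0·σ_1 = 6(Δ_0 - g'(1)) = 42 and h_1·σ_1 + 2h_1·σ_2 = 6(g'(5) - Δ_1) = 0.
Solving: σ_0 = 55/4, σ_1 = -13/2, σ_2 = 13/4.

-6.5000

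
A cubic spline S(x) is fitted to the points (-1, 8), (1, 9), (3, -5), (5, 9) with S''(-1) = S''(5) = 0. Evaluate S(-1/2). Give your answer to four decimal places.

Let m_i = S''(x_i). Step sizes h_i = 2, 2, 2; slopes of the chords Δ_i = (y_(i+1) - y_i)/h_i = 1/2, -7, 7.
  2·m_0 + 8·m_1 + 2·m_2 = 6(Δ_1 - Δ_0) = -45
  2·m_1 + 8·m_2 + 2·m_3 = 6(Δ_2 - Δ_1) = 84
Natural end conditions: m_0 = m_3 = 0.
Solving the tridiagonal system: m_0 = 0, m_1 = -44/5, m_2 = 127/10, m_3 = 0.
On [-1, 1], S(x) = 8 + 103/30·(x + 1) + 0·(x + 1)² - 11/15·(x + 1)³.
With (x + 1) = 1/2: S(-1/2) = 77/8.

9.6250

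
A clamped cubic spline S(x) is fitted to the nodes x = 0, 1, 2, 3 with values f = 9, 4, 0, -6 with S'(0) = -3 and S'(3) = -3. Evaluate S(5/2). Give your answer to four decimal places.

Write M_i for S''(x_i). With h_i = 1, 1, 1 and divided differences Δ_i = -5, -4, -6, the continuity of S' gives the tridiagonal system
  1·M_0 + 4·M_1 + 1·M_2 = 6(Δ_1 - Δ_0) = 6
  1·M_1 + 4·M_2 + 1·M_3 = 6(Δ_2 - Δ_1) = -12
Clamped end conditions give two more equations: 2h_0·M_0 + h_0·M_1 = 6(Δ_0 - S'(0)) = -12 and h_2·M_2 + 2h_2·M_3 = 6(S'(3) - Δ_2) = 18.
Forward elimination and back-substitution give M_0 = -44/5, M_1 = 28/5, M_2 = -38/5, M_3 = 64/5.
On [2, 3], S(x) = 0 - 28/5·(x - 2) - 19/5·(x - 2)² + 17/5·(x - 2)³.
With (x - 2) = 1/2: S(5/2) = -133/40.

-3.3250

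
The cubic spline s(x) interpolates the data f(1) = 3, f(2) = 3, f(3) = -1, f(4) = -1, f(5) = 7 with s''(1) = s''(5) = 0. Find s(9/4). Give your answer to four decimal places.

2.1975

Put m_i = s'' at the i-th knot. Here h = (1, 1, 1, 1) and Δ = (0, -4, 0, 8), so the interior equations h_(i-1)·m_(i-1) + 2(h_(i-1)+h_i)·m_i + h_i·m_(i+1) = 6(Δ_i − Δ_(i-1)) read
  1·m_0 + 4·m_1 + 1·m_2 = 6(Δ_1 - Δ_0) = -24
  1·m_1 + 4·m_2 + 1·m_3 = 6(Δ_2 - Δ_1) = 24
  1·m_2 + 4·m_3 + 1·m_4 = 6(Δ_3 - Δ_2) = 48
Natural end conditions: m_0 = m_4 = 0.
Forward elimination and back-substitution give m_0 = 0, m_1 = -51/7, m_2 = 36/7, m_3 = 75/7, m_4 = 0.
On [2, 3], s(x) = 3 - 17/7·(x - 2) - 51/14·(x - 2)² + 29/14·(x - 2)³.
With (x - 2) = 1/4: s(9/4) = 1969/896.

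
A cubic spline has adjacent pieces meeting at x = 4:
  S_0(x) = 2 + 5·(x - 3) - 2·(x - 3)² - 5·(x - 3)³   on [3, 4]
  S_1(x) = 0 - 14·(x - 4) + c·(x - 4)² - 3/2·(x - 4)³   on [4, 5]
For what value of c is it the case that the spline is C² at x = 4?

S_0''(x) = -4 - 30·(x - 3), so S_0''(4) = -34. On the right, S_1''(4) = 2c, so c = -17.

-17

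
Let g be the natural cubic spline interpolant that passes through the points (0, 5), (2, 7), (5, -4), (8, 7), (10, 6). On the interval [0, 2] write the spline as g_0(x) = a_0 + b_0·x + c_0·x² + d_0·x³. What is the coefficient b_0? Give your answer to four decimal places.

2.5206

With M_i denoting the second derivative at x_i, h_i = 2, 3, 3, 2, and Δ_i = (y_(i+1) − y_i)/h_i = 1, -11/3, 11/3, -1/2:
  2·M_0 + 10·M_1 + 3·M_2 = 6(Δ_1 - Δ_0) = -28
  3·M_1 + 12·M_2 + 3·M_3 = 6(Δ_2 - Δ_1) = 44
  3·M_2 + 10·M_3 + 2·M_4 = 6(Δ_3 - Δ_2) = -25
Natural end conditions: M_0 = M_4 = 0.
Solving the tridiagonal system: M_0 = 0, M_1 = -1551/340, M_2 = 599/102, M_3 = -1449/340, M_4 = 0.
On [0, 2], with g_0(x) = a_0 + b_0·x + c_0·x² + d_0·x³: c_0 = M_0/2 = 0, d_0 = (M_1 - M_0)/(6h_0) = -517/1360, b_0 = Δ_0 - h_0(2M_0 + M_1)/6 = 857/340.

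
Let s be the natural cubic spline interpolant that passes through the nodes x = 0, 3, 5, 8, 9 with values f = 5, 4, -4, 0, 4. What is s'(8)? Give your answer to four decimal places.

Let M_i = s''(x_i). Step sizes h_i = 3, 2, 3, 1; slopes of the chords Δ_i = (y_(i+1) - y_i)/h_i = -1/3, -4, 4/3, 4.
  3·M_0 + 10·M_1 + 2·M_2 = 6(Δ_1 - Δ_0) = -22
  2·M_1 + 10·M_2 + 3·M_3 = 6(Δ_2 - Δ_1) = 32
  3·M_2 + 8·M_3 + 1·M_4 = 6(Δ_3 - Δ_2) = 16
Natural end conditions: M_0 = M_4 = 0.
Forward elimination and back-substitution give M_0 = 0, M_1 = -989/339, M_2 = 1216/339, M_3 = 74/113, M_4 = 0.
On [8, 9], s'(x) = b_3 + 2c_3·(x - 8) + 3d_3·(x - 8)² with b_3 = Δ_3 - h_3(2M_3 + M_4)/6 = 1282/339, c_3 = M_3/2 = 37/113, d_3 = (M_4 - M_3)/(6h_3) = -37/339. So s'(8) = 1282/339.

3.7817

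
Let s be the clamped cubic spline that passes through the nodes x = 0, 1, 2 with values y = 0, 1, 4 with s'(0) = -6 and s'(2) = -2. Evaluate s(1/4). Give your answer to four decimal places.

-0.9219

Put σ_i = s'' at the i-th knot. Here h = (1, 1) and Δ = (1, 3), so the interior equations h_(i-1)·σ_(i-1) + 2(h_(i-1)+h_i)·σ_i + h_i·σ_(i+1) = 6(Δ_i − Δ_(i-1)) read
  1·σ_0 + 4·σ_1 + 1·σ_2 = 6(Δ_1 - Δ_0) = 12
Clamped end conditions give two more equations: 2h_0·σ_0 + h_0·σ_1 = 6(Δ_0 - s'(0)) = 42 and h_1·σ_1 + 2h_1·σ_2 = 6(s'(2) - Δ_1) = -30.
Forward elimination and back-substitution give σ_0 = 20, σ_1 = 2, σ_2 = -16.
On [0, 1], s(x) = 0 - 6·x + 10·x² - 3·x³.
With x = 1/4: s(1/4) = -59/64.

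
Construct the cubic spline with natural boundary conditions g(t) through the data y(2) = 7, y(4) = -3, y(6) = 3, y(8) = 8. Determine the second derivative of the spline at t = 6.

Let M_i = g''(x_i). Step sizes h_i = 2, 2, 2; slopes of the chords Δ_i = (y_(i+1) - y_i)/h_i = -5, 3, 5/2.
  2·M_0 + 8·M_1 + 2·M_2 = 6(Δ_1 - Δ_0) = 48
  2·M_1 + 8·M_2 + 2·M_3 = 6(Δ_2 - Δ_1) = -3
Natural end conditions: M_0 = M_3 = 0.
Solving the tridiagonal system: M_0 = 0, M_1 = 13/2, M_2 = -2, M_3 = 0.

-2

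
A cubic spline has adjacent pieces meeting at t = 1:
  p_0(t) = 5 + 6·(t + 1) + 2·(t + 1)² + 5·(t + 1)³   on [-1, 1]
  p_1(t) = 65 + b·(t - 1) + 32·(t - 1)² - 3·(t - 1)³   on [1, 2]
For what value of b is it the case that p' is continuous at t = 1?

74

p_0'(t) = 6 + 4·(t + 1) + 15·(t + 1)², so p_0'(1) = 74. On the right, p_1'(1) = b, so b = 74.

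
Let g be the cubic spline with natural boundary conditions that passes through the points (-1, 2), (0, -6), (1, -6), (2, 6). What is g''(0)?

8

Put M_i = g'' at the i-th knot. Here h = (1, 1, 1) and Δ = (-8, 0, 12), so the interior equations h_(i-1)·M_(i-1) + 2(h_(i-1)+h_i)·M_i + h_i·M_(i+1) = 6(Δ_i − Δ_(i-1)) read
  1·M_0 + 4·M_1 + 1·M_2 = 6(Δ_1 - Δ_0) = 48
  1·M_1 + 4·M_2 + 1·M_3 = 6(Δ_2 - Δ_1) = 72
Natural end conditions: M_0 = M_3 = 0.
Solving the tridiagonal system: M_0 = 0, M_1 = 8, M_2 = 16, M_3 = 0.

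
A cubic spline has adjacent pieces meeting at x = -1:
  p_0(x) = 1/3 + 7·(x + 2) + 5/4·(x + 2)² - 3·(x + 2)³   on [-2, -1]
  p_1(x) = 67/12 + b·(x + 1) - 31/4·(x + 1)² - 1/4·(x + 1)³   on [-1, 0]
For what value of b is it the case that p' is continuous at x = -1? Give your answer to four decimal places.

p_0'(x) = 7 + 5/2·(x + 2) - 9·(x + 2)², so p_0'(-1) = 1/2. On the right, p_1'(-1) = b, so b = 1/2.

0.5000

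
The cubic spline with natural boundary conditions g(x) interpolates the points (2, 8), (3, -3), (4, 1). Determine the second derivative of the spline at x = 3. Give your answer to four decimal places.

22.5000

Let m_i = g''(x_i). Step sizes h_i = 1, 1; slopes of the chords Δ_i = (y_(i+1) - y_i)/h_i = -11, 4.
  1·m_0 + 4·m_1 + 1·m_2 = 6(Δ_1 - Δ_0) = 90
Natural end conditions: m_0 = m_2 = 0.
Forward elimination and back-substitution give m_0 = 0, m_1 = 45/2, m_2 = 0.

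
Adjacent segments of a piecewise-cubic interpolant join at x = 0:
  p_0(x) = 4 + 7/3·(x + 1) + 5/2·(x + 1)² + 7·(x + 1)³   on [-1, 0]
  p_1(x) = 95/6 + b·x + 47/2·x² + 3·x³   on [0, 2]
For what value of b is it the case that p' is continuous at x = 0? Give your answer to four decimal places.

p_0'(x) = 7/3 + 5·(x + 1) + 21·(x + 1)², so p_0'(0) = 85/3. On the right, p_1'(0) = b, so b = 85/3.

28.3333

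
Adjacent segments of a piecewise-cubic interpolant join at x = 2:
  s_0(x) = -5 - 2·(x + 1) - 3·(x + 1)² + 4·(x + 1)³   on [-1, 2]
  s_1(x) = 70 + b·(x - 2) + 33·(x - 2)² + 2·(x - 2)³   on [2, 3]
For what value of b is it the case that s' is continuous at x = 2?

s_0'(x) = -2 - 6·(x + 1) + 12·(x + 1)², so s_0'(2) = 88. On the right, s_1'(2) = b, so b = 88.

88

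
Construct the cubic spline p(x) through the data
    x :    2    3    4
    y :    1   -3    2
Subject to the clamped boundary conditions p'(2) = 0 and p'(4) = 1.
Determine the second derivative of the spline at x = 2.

Put M_i = p'' at the i-th knot. Here h = (1, 1) and Δ = (-4, 5), so the interior equations h_(i-1)·M_(i-1) + 2(h_(i-1)+h_i)·M_i + h_i·M_(i+1) = 6(Δ_i − Δ_(i-1)) read
  1·M_0 + 4·M_1 + 1·M_2 = 6(Δ_1 - Δ_0) = 54
Clamped end conditions give two more equations: 2h_0·M_0 + h_0·M_1 = 6(Δ_0 - p'(2)) = -24 and h_1·M_1 + 2h_1·M_2 = 6(p'(4) - Δ_1) = -24.
Solving: M_0 = -25, M_1 = 26, M_2 = -25.

-25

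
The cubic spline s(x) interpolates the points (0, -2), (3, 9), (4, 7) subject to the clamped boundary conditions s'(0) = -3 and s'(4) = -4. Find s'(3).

Put m_i = s'' at the i-th knot. Here h = (3, 1) and Δ = (11/3, -2), so the interior equations h_(i-1)·m_(i-1) + 2(h_(i-1)+h_i)·m_i + h_i·m_(i+1) = 6(Δ_i − Δ_(i-1)) read
  3·m_0 + 8·m_1 + 1·m_2 = 6(Δ_1 - Δ_0) = -34
Clamped end conditions give two more equations: 2h_0·m_0 + h_0·m_1 = 6(Δ_0 - s'(0)) = 40 and h_1·m_1 + 2h_1·m_2 = 6(s'(4) - Δ_1) = -12.
Forward elimination and back-substitution give m_0 = 32/3, m_1 = -8, m_2 = -2.
On [3, 4], s'(x) = b_1 + 2c_1·(x - 3) + 3d_1·(x - 3)² with b_1 = Δ_1 - h_1(2m_1 + m_2)/6 = 1, c_1 = m_1/2 = -4, d_1 = (m_2 - m_1)/(6h_1) = 1. So s'(3) = 1.

1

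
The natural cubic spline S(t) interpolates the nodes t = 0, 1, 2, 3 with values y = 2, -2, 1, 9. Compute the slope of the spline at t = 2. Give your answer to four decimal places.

6.2667

With m_i denoting the second derivative at x_i, h_i = 1, 1, 1, and Δ_i = (y_(i+1) − y_i)/h_i = -4, 3, 8:
  1·m_0 + 4·m_1 + 1·m_2 = 6(Δ_1 - Δ_0) = 42
  1·m_1 + 4·m_2 + 1·m_3 = 6(Δ_2 - Δ_1) = 30
Natural end conditions: m_0 = m_3 = 0.
Solving: m_0 = 0, m_1 = 46/5, m_2 = 26/5, m_3 = 0.
On [2, 3], S'(t) = b_2 + 2c_2·(t - 2) + 3d_2·(t - 2)² with b_2 = Δ_2 - h_2(2m_2 + m_3)/6 = 94/15, c_2 = m_2/2 = 13/5, d_2 = (m_3 - m_2)/(6h_2) = -13/15. So S'(2) = 94/15.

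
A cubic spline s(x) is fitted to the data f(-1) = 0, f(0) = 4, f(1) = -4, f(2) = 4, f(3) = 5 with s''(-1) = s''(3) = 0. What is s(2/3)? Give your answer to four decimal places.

Let M_i = s''(x_i). Step sizes h_i = 1, 1, 1, 1; slopes of the chords Δ_i = (y_(i+1) - y_i)/h_i = 4, -8, 8, 1.
  1·M_0 + 4·M_1 + 1·M_2 = 6(Δ_1 - Δ_0) = -72
  1·M_1 + 4·M_2 + 1·M_3 = 6(Δ_2 - Δ_1) = 96
  1·M_2 + 4·M_3 + 1·M_4 = 6(Δ_3 - Δ_2) = -42
Natural end conditions: M_0 = M_4 = 0.
Forward elimination and back-substitution give M_0 = 0, M_1 = -753/28, M_2 = 249/7, M_3 = -543/28, M_4 = 0.
On [0, 1], s(x) = 4 - 139/28·x - 753/56·x² + 583/56·x³.
With x = 2/3: s(2/3) = -416/189.

-2.2011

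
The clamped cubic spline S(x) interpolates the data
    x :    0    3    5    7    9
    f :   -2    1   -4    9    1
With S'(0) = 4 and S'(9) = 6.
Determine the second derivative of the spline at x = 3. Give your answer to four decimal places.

Let M_i = S''(x_i). Step sizes h_i = 3, 2, 2, 2; slopes of the chords Δ_i = (y_(i+1) - y_i)/h_i = 1, -5/2, 13/2, -4.
  3·M_0 + 10·M_1 + 2·M_2 = 6(Δ_1 - Δ_0) = -21
  2·M_1 + 8·M_2 + 2·M_3 = 6(Δ_2 - Δ_1) = 54
  2·M_2 + 8·M_3 + 2·M_4 = 6(Δ_3 - Δ_2) = -63
Clamped end conditions give two more equations: 2h_0·M_0 + h_0·M_1 = 6(Δ_0 - S'(0)) = -18 and h_3·M_3 + 2h_3·M_4 = 6(S'(9) - Δ_3) = 60.
Solving the tridiagonal system: M_0 = -61/69, M_1 = -292/69, M_2 = 827/69, M_3 = -1153/69, M_4 = 3223/138.

-4.2319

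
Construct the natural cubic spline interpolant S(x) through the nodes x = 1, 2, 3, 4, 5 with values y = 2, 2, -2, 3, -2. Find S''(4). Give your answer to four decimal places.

-20.3571

Put M_i = S'' at the i-th knot. Here h = (1, 1, 1, 1) and Δ = (0, -4, 5, -5), so the interior equations h_(i-1)·M_(i-1) + 2(h_(i-1)+h_i)·M_i + h_i·M_(i+1) = 6(Δ_i − Δ_(i-1)) read
  1·M_0 + 4·M_1 + 1·M_2 = 6(Δ_1 - Δ_0) = -24
  1·M_1 + 4·M_2 + 1·M_3 = 6(Δ_2 - Δ_1) = 54
  1·M_2 + 4·M_3 + 1·M_4 = 6(Δ_3 - Δ_2) = -60
Natural end conditions: M_0 = M_4 = 0.
Forward elimination and back-substitution give M_0 = 0, M_1 = -159/14, M_2 = 150/7, M_3 = -285/14, M_4 = 0.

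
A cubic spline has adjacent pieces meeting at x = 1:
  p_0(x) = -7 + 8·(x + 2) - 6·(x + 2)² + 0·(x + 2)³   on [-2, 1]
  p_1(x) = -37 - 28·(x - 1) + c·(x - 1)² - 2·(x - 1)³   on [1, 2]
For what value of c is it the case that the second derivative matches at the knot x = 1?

p_0''(x) = -12 + 0·(x + 2), so p_0''(1) = -12. On the right, p_1''(1) = 2c, so c = -6.

-6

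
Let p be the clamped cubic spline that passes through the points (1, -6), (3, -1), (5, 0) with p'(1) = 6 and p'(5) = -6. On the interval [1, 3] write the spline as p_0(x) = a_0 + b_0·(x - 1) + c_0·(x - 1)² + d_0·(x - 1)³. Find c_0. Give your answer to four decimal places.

Let σ_i = p''(x_i). Step sizes h_i = 2, 2; slopes of the chords Δ_i = (y_(i+1) - y_i)/h_i = 5/2, 1/2.
  2·σ_0 + 8·σ_1 + 2·σ_2 = 6(Δ_1 - Δ_0) = -12
Clamped end conditions give two more equations: 2h_0·σ_0 + h_0·σ_1 = 6(Δ_0 - p'(1)) = -21 and h_1·σ_1 + 2h_1·σ_2 = 6(p'(5) - Δ_1) = -39.
Solving: σ_0 = -27/4, σ_1 = 3, σ_2 = -45/4.
On [1, 3], with p_0(x) = a_0 + b_0·(x - 1) + c_0·(x - 1)² + d_0·(x - 1)³: c_0 = σ_0/2 = -27/8, d_0 = (σ_1 - σ_0)/(6h_0) = 13/16, b_0 = Δ_0 - h_0(2σ_0 + σ_1)/6 = 6.

-3.3750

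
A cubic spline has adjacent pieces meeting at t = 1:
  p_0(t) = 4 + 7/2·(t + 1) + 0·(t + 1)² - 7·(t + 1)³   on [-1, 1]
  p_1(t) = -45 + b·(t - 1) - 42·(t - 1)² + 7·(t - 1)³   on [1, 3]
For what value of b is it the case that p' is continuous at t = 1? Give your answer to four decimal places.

-80.5000

p_0'(t) = 7/2 + 0·(t + 1) - 21·(t + 1)², so p_0'(1) = -161/2. On the right, p_1'(1) = b, so b = -161/2.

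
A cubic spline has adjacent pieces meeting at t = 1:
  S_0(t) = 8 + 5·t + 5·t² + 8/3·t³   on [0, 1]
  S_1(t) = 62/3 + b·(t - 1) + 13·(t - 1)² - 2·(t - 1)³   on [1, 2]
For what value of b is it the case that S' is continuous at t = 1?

S_0'(t) = 5 + 10·t + 8·t², so S_0'(1) = 23. On the right, S_1'(1) = b, so b = 23.

23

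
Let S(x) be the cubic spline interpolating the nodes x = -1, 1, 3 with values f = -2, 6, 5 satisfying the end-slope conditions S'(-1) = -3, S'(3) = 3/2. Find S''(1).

Write m_i for S''(x_i). With h_i = 2, 2 and divided differences Δ_i = 4, -1/2, the continuity of S' gives the tridiagonal system
  2·m_0 + 8·m_1 + 2·m_2 = 6(Δ_1 - Δ_0) = -27
Clamped end conditions give two more equations: 2h_0·m_0 + h_0·m_1 = 6(Δ_0 - S'(-1)) = 42 and h_1·m_1 + 2h_1·m_2 = 6(S'(3) - Δ_1) = 12.
Solving: m_0 = 15, m_1 = -9, m_2 = 15/2.

-9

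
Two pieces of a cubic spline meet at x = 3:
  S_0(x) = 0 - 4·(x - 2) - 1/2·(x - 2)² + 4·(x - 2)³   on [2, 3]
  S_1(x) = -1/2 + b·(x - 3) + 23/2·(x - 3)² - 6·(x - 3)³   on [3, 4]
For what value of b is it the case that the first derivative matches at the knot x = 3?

S_0'(x) = -4 - 1·(x - 2) + 12·(x - 2)², so S_0'(3) = 7. On the right, S_1'(3) = b, so b = 7.

7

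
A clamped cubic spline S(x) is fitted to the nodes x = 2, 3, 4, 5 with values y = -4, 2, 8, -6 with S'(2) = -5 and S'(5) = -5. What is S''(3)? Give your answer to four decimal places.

2.8000

Write σ_i for S''(x_i). With h_i = 1, 1, 1 and divided differences Δ_i = 6, 6, -14, the continuity of S' gives the tridiagonal system
  1·σ_0 + 4·σ_1 + 1·σ_2 = 6(Δ_1 - Δ_0) = 0
  1·σ_1 + 4·σ_2 + 1·σ_3 = 6(Δ_2 - Δ_1) = -120
Clamped end conditions give two more equations: 2h_0·σ_0 + h_0·σ_1 = 6(Δ_0 - S'(2)) = 66 and h_2·σ_2 + 2h_2·σ_3 = 6(S'(5) - Δ_2) = 54.
Hence σ_0 = 158/5, σ_1 = 14/5, σ_2 = -214/5, σ_3 = 242/5.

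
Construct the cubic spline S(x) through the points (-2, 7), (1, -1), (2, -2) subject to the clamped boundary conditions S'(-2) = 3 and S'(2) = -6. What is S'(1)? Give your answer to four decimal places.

-0.2500

With M_i denoting the second derivative at x_i, h_i = 3, 1, and Δ_i = (y_(i+1) − y_i)/h_i = -8/3, -1:
  3·M_0 + 8·M_1 + 1·M_2 = 6(Δ_1 - Δ_0) = 10
Clamped end conditions give two more equations: 2h_0·M_0 + h_0·M_1 = 6(Δ_0 - S'(-2)) = -34 and h_1·M_1 + 2h_1·M_2 = 6(S'(2) - Δ_1) = -30.
Solving: M_0 = -55/6, M_1 = 7, M_2 = -37/2.
On [1, 2], S'(x) = b_1 + 2c_1·(x - 1) + 3d_1·(x - 1)² with b_1 = Δ_1 - h_1(2M_1 + M_2)/6 = -1/4, c_1 = M_1/2 = 7/2, d_1 = (M_2 - M_1)/(6h_1) = -17/4. So S'(1) = -1/4.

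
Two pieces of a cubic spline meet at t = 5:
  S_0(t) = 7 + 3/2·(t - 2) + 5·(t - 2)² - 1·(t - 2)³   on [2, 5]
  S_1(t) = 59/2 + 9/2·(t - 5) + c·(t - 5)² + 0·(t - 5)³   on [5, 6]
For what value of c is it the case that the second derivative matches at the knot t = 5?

-4

S_0''(t) = 10 - 6·(t - 2), so S_0''(5) = -8. On the right, S_1''(5) = 2c, so c = -4.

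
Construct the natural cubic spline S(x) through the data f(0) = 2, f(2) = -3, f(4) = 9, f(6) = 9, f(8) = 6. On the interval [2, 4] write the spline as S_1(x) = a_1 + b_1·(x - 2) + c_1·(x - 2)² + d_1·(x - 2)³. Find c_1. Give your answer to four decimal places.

With σ_i denoting the second derivative at x_i, h_i = 2, 2, 2, 2, and Δ_i = (y_(i+1) − y_i)/h_i = -5/2, 6, 0, -3/2:
  2·σ_0 + 8·σ_1 + 2·σ_2 = 6(Δ_1 - Δ_0) = 51
  2·σ_1 + 8·σ_2 + 2·σ_3 = 6(Δ_2 - Δ_1) = -36
  2·σ_2 + 8·σ_3 + 2·σ_4 = 6(Δ_3 - Δ_2) = -9
Natural end conditions: σ_0 = σ_4 = 0.
Forward elimination and back-substitution give σ_0 = 0, σ_1 = 225/28, σ_2 = -93/14, σ_3 = 15/28, σ_4 = 0.
On [2, 4], with S_1(x) = a_1 + b_1·(x - 2) + c_1·(x - 2)² + d_1·(x - 2)³: c_1 = σ_1/2 = 225/56, d_1 = (σ_2 - σ_1)/(6h_1) = -137/112, b_1 = Δ_1 - h_1(2σ_1 + σ_2)/6 = 20/7.

4.0179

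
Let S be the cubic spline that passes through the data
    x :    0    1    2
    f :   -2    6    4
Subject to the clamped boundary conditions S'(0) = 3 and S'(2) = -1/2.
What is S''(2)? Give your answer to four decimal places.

Write M_i for S''(x_i). With h_i = 1, 1 and divided differences Δ_i = 8, -2, the continuity of S' gives the tridiagonal system
  1·M_0 + 4·M_1 + 1·M_2 = 6(Δ_1 - Δ_0) = -60
Clamped end conditions give two more equations: 2h_0·M_0 + h_0·M_1 = 6(Δ_0 - S'(0)) = 30 and h_1·M_1 + 2h_1·M_2 = 6(S'(2) - Δ_1) = 9.
Forward elimination and back-substitution give M_0 = 113/4, M_1 = -53/2, M_2 = 71/4.

17.7500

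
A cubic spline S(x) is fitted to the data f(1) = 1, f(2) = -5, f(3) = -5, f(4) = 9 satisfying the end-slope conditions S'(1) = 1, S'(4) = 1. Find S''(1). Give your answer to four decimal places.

-24.4000

Let M_i = S''(x_i). Step sizes h_i = 1, 1, 1; slopes of the chords Δ_i = (y_(i+1) - y_i)/h_i = -6, 0, 14.
  1·M_0 + 4·M_1 + 1·M_2 = 6(Δ_1 - Δ_0) = 36
  1·M_1 + 4·M_2 + 1·M_3 = 6(Δ_2 - Δ_1) = 84
Clamped end conditions give two more equations: 2h_0·M_0 + h_0·M_1 = 6(Δ_0 - S'(1)) = -42 and h_2·M_2 + 2h_2·M_3 = 6(S'(4) - Δ_2) = -78.
Hence M_0 = -122/5, M_1 = 34/5, M_2 = 166/5, M_3 = -278/5.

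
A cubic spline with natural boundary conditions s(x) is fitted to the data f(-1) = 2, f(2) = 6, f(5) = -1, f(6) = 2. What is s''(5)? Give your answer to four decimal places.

5.1724

Put M_i = s'' at the i-th knot. Here h = (3, 3, 1) and Δ = (4/3, -7/3, 3), so the interior equations h_(i-1)·M_(i-1) + 2(h_(i-1)+h_i)·M_i + h_i·M_(i+1) = 6(Δ_i − Δ_(i-1)) read
  3·M_0 + 12·M_1 + 3·M_2 = 6(Δ_1 - Δ_0) = -22
  3·M_1 + 8·M_2 + 1·M_3 = 6(Δ_2 - Δ_1) = 32
Natural end conditions: M_0 = M_3 = 0.
Solving the tridiagonal system: M_0 = 0, M_1 = -272/87, M_2 = 150/29, M_3 = 0.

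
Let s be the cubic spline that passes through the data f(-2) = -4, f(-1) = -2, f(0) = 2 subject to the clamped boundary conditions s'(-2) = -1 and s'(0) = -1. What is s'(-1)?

5

Let M_i = s''(x_i). Step sizes h_i = 1, 1; slopes of the chords Δ_i = (y_(i+1) - y_i)/h_i = 2, 4.
  1·M_0 + 4·M_1 + 1·M_2 = 6(Δ_1 - Δ_0) = 12
Clamped end conditions give two more equations: 2h_0·M_0 + h_0·M_1 = 6(Δ_0 - s'(-2)) = 18 and h_1·M_1 + 2h_1·M_2 = 6(s'(0) - Δ_1) = -30.
Forward elimination and back-substitution give M_0 = 6, M_1 = 6, M_2 = -18.
On [-1, 0], s'(x) = b_1 + 2c_1·(x + 1) + 3d_1·(x + 1)² with b_1 = Δ_1 - h_1(2M_1 + M_2)/6 = 5, c_1 = M_1/2 = 3, d_1 = (M_2 - M_1)/(6h_1) = -4. So s'(-1) = 5.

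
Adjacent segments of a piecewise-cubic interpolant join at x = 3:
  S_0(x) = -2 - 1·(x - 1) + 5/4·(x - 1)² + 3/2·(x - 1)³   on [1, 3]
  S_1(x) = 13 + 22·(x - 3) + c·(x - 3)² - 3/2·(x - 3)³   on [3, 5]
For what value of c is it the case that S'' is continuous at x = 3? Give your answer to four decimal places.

S_0''(x) = 5/2 + 9·(x - 1), so S_0''(3) = 41/2. On the right, S_1''(3) = 2c, so c = 41/4.

10.2500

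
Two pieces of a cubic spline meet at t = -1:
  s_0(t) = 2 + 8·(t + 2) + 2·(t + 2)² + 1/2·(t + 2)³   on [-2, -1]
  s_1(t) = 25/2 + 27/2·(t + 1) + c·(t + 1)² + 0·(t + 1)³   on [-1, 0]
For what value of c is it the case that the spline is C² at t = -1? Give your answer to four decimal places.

3.5000

s_0''(t) = 4 + 3·(t + 2), so s_0''(-1) = 7. On the right, s_1''(-1) = 2c, so c = 7/2.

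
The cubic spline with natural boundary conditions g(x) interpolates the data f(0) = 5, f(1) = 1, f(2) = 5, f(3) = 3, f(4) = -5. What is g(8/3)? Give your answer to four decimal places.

4.6005

Put M_i = g'' at the i-th knot. Here h = (1, 1, 1, 1) and Δ = (-4, 4, -2, -8), so the interior equations h_(i-1)·M_(i-1) + 2(h_(i-1)+h_i)·M_i + h_i·M_(i+1) = 6(Δ_i − Δ_(i-1)) read
  1·M_0 + 4·M_1 + 1·M_2 = 6(Δ_1 - Δ_0) = 48
  1·M_1 + 4·M_2 + 1·M_3 = 6(Δ_2 - Δ_1) = -36
  1·M_2 + 4·M_3 + 1·M_4 = 6(Δ_3 - Δ_2) = -36
Natural end conditions: M_0 = M_4 = 0.
Hence M_0 = 0, M_1 = 207/14, M_2 = -78/7, M_3 = -87/14, M_4 = 0.
On [2, 3], g(x) = 5 + 11/4·(x - 2) - 39/7·(x - 2)² + 23/28·(x - 2)³.
With (x - 2) = 2/3: g(8/3) = 1739/378.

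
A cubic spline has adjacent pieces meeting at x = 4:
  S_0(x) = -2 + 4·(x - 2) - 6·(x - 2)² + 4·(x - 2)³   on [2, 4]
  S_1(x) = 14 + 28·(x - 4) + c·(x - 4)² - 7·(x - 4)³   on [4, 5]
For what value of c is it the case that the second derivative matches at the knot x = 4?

S_0''(x) = -12 + 24·(x - 2), so S_0''(4) = 36. On the right, S_1''(4) = 2c, so c = 18.

18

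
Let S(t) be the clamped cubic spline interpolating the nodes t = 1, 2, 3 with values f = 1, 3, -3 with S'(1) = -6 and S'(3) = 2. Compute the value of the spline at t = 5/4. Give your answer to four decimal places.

Write M_i for S''(x_i). With h_i = 1, 1 and divided differences Δ_i = 2, -6, the continuity of S' gives the tridiagonal system
  1·M_0 + 4·M_1 + 1·M_2 = 6(Δ_1 - Δ_0) = -48
Clamped end conditions give two more equations: 2h_0·M_0 + h_0·M_1 = 6(Δ_0 - S'(1)) = 48 and h_1·M_1 + 2h_1·M_2 = 6(S'(3) - Δ_1) = 48.
Solving: M_0 = 40, M_1 = -32, M_2 = 40.
On [1, 2], S(t) = 1 - 6·(t - 1) + 20·(t - 1)² - 12·(t - 1)³.
With (t - 1) = 1/4: S(5/4) = 9/16.

0.5625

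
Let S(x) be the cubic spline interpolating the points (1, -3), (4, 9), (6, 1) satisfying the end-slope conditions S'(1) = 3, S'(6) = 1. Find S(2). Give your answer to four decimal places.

1.9111

With M_i denoting the second derivative at x_i, h_i = 3, 2, and Δ_i = (y_(i+1) − y_i)/h_i = 4, -4:
  3·M_0 + 10·M_1 + 2·M_2 = 6(Δ_1 - Δ_0) = -48
Clamped end conditions give two more equations: 2h_0·M_0 + h_0·M_1 = 6(Δ_0 - S'(1)) = 6 and h_1·M_1 + 2h_1·M_2 = 6(S'(6) - Δ_1) = 30.
Solving the tridiagonal system: M_0 = 27/5, M_1 = -44/5, M_2 = 119/10.
On [1, 4], S(x) = -3 + 3·(x - 1) + 27/10·(x - 1)² - 71/90·(x - 1)³.
With (x - 1) = 1: S(2) = 86/45.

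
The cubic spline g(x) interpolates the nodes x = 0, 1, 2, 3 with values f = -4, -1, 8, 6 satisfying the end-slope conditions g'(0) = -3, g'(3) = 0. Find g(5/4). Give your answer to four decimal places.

Put M_i = g'' at the i-th knot. Here h = (1, 1, 1) and Δ = (3, 9, -2), so the interior equations h_(i-1)·M_(i-1) + 2(h_(i-1)+h_i)·M_i + h_i·M_(i+1) = 6(Δ_i − Δ_(i-1)) read
  1·M_0 + 4·M_1 + 1·M_2 = 6(Δ_1 - Δ_0) = 36
  1·M_1 + 4·M_2 + 1·M_3 = 6(Δ_2 - Δ_1) = -66
Clamped end conditions give two more equations: 2h_0·M_0 + h_0·M_1 = 6(Δ_0 - g'(0)) = 36 and h_2·M_2 + 2h_2·M_3 = 6(g'(3) - Δ_2) = 12.
Forward elimination and back-substitution give M_0 = 12, M_1 = 12, M_2 = -24, M_3 = 18.
On [1, 2], g(x) = -1 + 9·(x - 1) + 6·(x - 1)² - 6·(x - 1)³.
With (x - 1) = 1/4: g(5/4) = 49/32.

1.5313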